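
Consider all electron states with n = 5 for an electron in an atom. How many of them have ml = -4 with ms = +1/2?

1

For n = 5, l ranges over 0 … 4.
Orbitals with ml = -4, by l: l=4 → 1.
Orbitals: 1. With ms fixed to a single value there is one state per orbital, giving 1 state.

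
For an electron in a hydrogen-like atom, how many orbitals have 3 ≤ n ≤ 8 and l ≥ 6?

41

Go shell by shell, enumerating (l, ml) with l ≥ 6:
n=7 → 13; n=8 → 28.
Total orbitals: 13 + 28 = 41.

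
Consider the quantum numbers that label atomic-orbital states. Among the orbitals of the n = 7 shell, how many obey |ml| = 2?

10

With n = 7 the allowed l are 0, 1, …, 6.
The (l, ml) pairs meeting |ml| = 2 give: l=2 → 2; l=3 → 2; l=4 → 2; l=5 → 2; l=6 → 2.
Total orbitals: 2 + 2 + 2 + 2 + 2 = 10.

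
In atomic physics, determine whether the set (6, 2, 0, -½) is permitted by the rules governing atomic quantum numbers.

n = 6 is a positive integer. ℓ = 2 satisfies 0 ≤ ℓ ≤ n−1 = 5. m_ℓ = 0 lies in the range −ℓ … +ℓ (here −2 … 2). m_s = -1/2 is one of ±1/2.
All four constraints are satisfied.

Valid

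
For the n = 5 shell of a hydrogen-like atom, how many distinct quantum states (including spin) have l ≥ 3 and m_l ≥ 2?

Go through l = 0, …, 4 (the values permitted for n = 5).
Contributions: l=3 → 2; l=4 → 3.
Orbitals: 2 + 3 = 5. Each orbital carries two spin states, so 5 × 2 = 10 states.

10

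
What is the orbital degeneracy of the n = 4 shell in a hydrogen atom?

16

The n = 4 shell contains n² = 4² = 16 orbitals.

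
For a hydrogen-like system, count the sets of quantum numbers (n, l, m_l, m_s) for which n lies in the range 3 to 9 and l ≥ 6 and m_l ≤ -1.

Treat each shell separately and count matching orbitals:
n=7 → 6; n=8 → 13; n=9 → 21.
Orbitals: 6 + 13 + 21 = 40. Including both spin states (m_s = ±1/2) gives 2 × 40 = 80 states.

80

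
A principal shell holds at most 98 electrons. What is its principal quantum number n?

2n² = 98 ⇒ n² = 49 ⇒ n = 7.

n = 7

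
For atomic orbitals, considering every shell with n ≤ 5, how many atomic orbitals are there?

Total orbitals = 1² + 2² + 3² + 4² + 5² = 55.

55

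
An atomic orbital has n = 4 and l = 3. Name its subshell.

l = 3 corresponds to the letter 'f', so the subshell is 4f.

4f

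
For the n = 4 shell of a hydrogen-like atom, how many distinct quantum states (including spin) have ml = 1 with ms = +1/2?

3

For n = 4, l ranges over 0 … 3.
Orbitals with ml = 1, by l: l=1 → 1; l=2 → 1; l=3 → 1.
Orbitals: 1 + 1 + 1 = 3. With ms fixed to a single value there is one state per orbital, giving 3 states.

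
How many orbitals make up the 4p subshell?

A subshell has 2ℓ+1 orbitals; with ℓ = 1, that's 3.

3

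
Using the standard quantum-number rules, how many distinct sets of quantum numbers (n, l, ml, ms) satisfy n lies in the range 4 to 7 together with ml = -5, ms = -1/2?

Go shell by shell, enumerating (l, ml) with ml = -5:
n=6 → 1; n=7 → 2.
Orbitals: 1 + 2 = 3. With ms fixed to -1/2 there is one state per orbital, so 3 states.

3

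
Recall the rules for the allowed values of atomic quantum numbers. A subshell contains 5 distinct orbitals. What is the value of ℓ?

ℓ = 2

2ℓ+1 = 5 gives ℓ = 2.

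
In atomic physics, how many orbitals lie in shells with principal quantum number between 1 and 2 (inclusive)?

Shell n has n² orbitals: 1²=1 + 2²=4 = 5 orbitals.

5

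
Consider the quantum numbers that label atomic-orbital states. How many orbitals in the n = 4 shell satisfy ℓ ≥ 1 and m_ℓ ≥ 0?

The n = 4 shell has ℓ = 0 through 3; check each.
Contributions: ℓ=1 → 2; ℓ=2 → 3; ℓ=3 → 4.
Total orbitals: 2 + 3 + 4 = 9.

9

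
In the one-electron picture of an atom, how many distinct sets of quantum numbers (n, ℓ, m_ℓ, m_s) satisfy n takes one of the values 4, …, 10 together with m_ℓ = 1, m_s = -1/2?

42

Count contributing orbitals for each principal shell:
n=4 → 3; n=5 → 4; n=6 → 5; n=7 → 6; n=8 → 7; n=9 → 8; n=10 → 9.
Orbitals: 3 + 4 + 5 + 6 + 7 + 8 + 9 = 42. With m_s fixed to -1/2 there is one state per orbital, so 42 states.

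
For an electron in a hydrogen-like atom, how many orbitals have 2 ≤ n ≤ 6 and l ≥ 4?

Treat each shell separately and count matching orbitals:
n=5 → 9; n=6 → 20.
Total orbitals: 9 + 20 = 29.

29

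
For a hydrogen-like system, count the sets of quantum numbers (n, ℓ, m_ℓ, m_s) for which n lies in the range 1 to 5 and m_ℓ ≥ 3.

8

Go shell by shell, enumerating (ℓ, m_ℓ) with m_ℓ ≥ 3:
n=4 → 1; n=5 → 3.
Orbitals: 1 + 3 = 4. Including both spin states (m_s = ±1/2) gives 2 × 4 = 8 states.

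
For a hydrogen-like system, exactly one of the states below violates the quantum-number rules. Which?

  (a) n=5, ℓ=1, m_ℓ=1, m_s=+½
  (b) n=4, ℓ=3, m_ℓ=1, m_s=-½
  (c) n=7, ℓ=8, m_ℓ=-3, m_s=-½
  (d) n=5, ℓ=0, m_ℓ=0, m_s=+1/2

(c)

(c) has ℓ = 8 ≥ n = 7, violating 0 ≤ ℓ ≤ n−1.
The remaining sets (a), (b), (d) satisfy all four rules.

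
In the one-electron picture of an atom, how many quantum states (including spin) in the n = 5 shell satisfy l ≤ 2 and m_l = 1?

4

The (l, m_l) pairs meeting l ≤ 2 and m_l = 1 give: l=1 → 1; l=2 → 1.
Orbitals: 1 + 1 = 2. Each orbital carries two spin states, so 2 × 2 = 4 states.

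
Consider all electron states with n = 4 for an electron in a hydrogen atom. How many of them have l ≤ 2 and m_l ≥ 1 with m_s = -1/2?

3

For n = 4, l ranges over 0 … 3.
Per l-value: l=1 → 1; l=2 → 2.
Orbitals: 1 + 2 = 3. With m_s fixed to a single value there is one state per orbital, giving 3 states.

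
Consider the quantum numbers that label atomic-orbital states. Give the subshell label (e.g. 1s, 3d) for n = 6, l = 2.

6d

l = 2 corresponds to the letter 'd', so the subshell is 6d.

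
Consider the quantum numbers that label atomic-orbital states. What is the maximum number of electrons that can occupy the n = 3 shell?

18

A shell holds 2n² electrons: 2 × 3² = 2 × 9 = 18.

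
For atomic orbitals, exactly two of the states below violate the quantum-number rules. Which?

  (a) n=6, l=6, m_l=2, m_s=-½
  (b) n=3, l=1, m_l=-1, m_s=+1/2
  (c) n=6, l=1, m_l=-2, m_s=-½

(a) and (c)

(a) has l = 6 ≥ n = 6, violating 0 ≤ l ≤ n−1.
(c) has |m_l| = 2 > l = 1, violating −l ≤ m_l ≤ l.
The remaining set (b) satisfies all four rules.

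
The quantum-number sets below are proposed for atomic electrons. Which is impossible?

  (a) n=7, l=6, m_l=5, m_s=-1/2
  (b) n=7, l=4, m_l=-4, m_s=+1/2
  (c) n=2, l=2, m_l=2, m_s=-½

(c) has l = 2 ≥ n = 2, violating 0 ≤ l ≤ n−1.
The remaining sets (a), (b) satisfy all four rules.

(c)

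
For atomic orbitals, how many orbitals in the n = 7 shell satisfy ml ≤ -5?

The n = 7 shell has l = 0 through 6; check each.
Per l-value: l=5 → 1; l=6 → 2.
Total orbitals: 1 + 2 = 3.

3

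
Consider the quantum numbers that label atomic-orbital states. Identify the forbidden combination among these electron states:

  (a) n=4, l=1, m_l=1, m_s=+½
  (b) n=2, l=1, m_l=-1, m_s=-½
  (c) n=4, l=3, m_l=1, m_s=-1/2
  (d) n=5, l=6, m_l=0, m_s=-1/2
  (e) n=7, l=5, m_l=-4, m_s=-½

(d)

(d) has l = 6 ≥ n = 5, violating 0 ≤ l ≤ n−1.
The remaining sets (a), (b), (c), (e) satisfy all four rules.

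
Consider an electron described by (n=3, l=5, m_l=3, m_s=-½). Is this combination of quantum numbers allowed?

No

The orbital quantum number must satisfy 0 ≤ l ≤ n−1. With n = 3 the allowed l values are 0, 1, 2, so l = 5 is out of range.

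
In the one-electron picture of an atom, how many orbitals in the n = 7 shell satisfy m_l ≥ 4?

6

The n = 7 shell has l = 0 through 6; check each.
The (l, m_l) pairs meeting m_l ≥ 4 give: l=4 → 1; l=5 → 2; l=6 → 3.
Total orbitals: 1 + 2 + 3 = 6.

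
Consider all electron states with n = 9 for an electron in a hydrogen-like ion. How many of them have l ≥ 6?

90

With n = 9 the allowed l are 0, 1, …, 8.
Per l-value: l=6 → 13; l=7 → 15; l=8 → 17.
Orbitals: 13 + 15 + 17 = 45. Each orbital carries two spin states, so 45 × 2 = 90 states.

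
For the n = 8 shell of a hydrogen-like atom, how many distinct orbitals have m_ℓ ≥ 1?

28

With n = 8 the allowed ℓ are 0, 1, …, 7.
The (ℓ, m_ℓ) pairs meeting m_ℓ ≥ 1 give: ℓ=1 → 1; ℓ=2 → 2; ℓ=3 → 3; ℓ=4 → 4; ℓ=5 → 5; ℓ=6 → 6; ℓ=7 → 7.
Total orbitals: 1 + 2 + 3 + 4 + 5 + 6 + 7 = 28.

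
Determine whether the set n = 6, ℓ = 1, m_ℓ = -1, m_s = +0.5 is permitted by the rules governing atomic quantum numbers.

Valid

n = 6 is a positive integer. ℓ = 1 satisfies 0 ≤ ℓ ≤ n−1 = 5. m_ℓ = -1 lies in the range −ℓ … +ℓ (here −1 … 1). m_s = +1/2 is one of ±1/2.
All four constraints are satisfied.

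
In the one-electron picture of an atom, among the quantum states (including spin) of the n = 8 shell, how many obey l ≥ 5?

With n = 8 the allowed l are 0, 1, …, 7.
Contributions: l=5 → 11; l=6 → 13; l=7 → 15.
Orbitals: 11 + 13 + 15 = 39. Each orbital carries two spin states, so 39 × 2 = 78 states.

78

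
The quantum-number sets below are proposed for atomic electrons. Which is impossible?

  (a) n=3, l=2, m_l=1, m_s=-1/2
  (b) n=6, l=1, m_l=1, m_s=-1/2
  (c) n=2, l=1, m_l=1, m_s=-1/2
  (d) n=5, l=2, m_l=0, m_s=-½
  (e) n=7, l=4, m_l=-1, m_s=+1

(e)

(e) has m_s = +1, but an electron's spin must be ±1/2.
The remaining sets (a), (b), (c), (d) satisfy all four rules.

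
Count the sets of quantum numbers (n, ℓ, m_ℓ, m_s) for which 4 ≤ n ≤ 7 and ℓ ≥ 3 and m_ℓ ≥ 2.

Treat each shell separately and count matching orbitals:
n=4 → 2; n=5 → 5; n=6 → 9; n=7 → 14.
Orbitals: 2 + 5 + 9 + 14 = 30. Including both spin states (m_s = ±1/2) gives 2 × 30 = 60 states.

60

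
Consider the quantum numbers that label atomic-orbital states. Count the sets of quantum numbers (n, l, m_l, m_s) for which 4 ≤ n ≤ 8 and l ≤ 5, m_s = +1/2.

Count contributing orbitals for each principal shell:
n=4 → 16; n=5 → 25; n=6 → 36; n=7 → 36; n=8 → 36.
Orbitals: 16 + 25 + 36 + 36 + 36 = 149. With m_s fixed to +1/2 there is one state per orbital, so 149 states.

149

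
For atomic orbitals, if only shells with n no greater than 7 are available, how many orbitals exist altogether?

Total orbitals = 1² + 2² + 3² + 4² + 5² + 6² + 7² = 140.

140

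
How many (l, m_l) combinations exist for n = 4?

The n = 4 shell contains n² = 4² = 16 orbitals.

16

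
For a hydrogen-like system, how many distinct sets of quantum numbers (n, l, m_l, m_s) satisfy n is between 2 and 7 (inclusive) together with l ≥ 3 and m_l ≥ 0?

Treat each shell separately and count matching orbitals:
n=4 → 4; n=5 → 9; n=6 → 15; n=7 → 22.
Orbitals: 4 + 9 + 15 + 22 = 50. Including both spin states (m_s = ±1/2) gives 2 × 50 = 100 states.

100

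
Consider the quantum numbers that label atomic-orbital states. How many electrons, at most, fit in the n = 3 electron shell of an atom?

A shell holds 2n² electrons: 2 × 3² = 2 × 9 = 18.

18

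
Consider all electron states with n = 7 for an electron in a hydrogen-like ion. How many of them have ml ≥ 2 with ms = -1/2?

With n = 7 the allowed l are 0, 1, …, 6.
The (l, ml) pairs meeting ml ≥ 2 give: l=2 → 1; l=3 → 2; l=4 → 3; l=5 → 4; l=6 → 5.
Orbitals: 1 + 2 + 3 + 4 + 5 = 15. With ms fixed to a single value there is one state per orbital, giving 15 states.

15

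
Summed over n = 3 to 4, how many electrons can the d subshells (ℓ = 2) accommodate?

20

A d subshell (ℓ = 2) exists for every n ≥ 3, so shells n = 3, 4 each contribute one — 2 subshells.
Since each d subshell holds 2(2·2+1) = 10 electrons, the total is 2 × 10 = 20.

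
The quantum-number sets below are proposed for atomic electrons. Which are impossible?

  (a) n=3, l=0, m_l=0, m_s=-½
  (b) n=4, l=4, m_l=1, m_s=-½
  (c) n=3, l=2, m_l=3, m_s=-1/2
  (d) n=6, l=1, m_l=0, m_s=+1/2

(b) has l = 4 ≥ n = 4, violating 0 ≤ l ≤ n−1.
(c) has |m_l| = 3 > l = 2, violating −l ≤ m_l ≤ l.
The remaining sets (a), (d) satisfy all four rules.

(b) and (c)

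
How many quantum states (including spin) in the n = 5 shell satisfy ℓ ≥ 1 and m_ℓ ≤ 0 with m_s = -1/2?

The n = 5 shell has ℓ = 0 through 4; check each.
Per ℓ-value: ℓ=1 → 2; ℓ=2 → 3; ℓ=3 → 4; ℓ=4 → 5.
Orbitals: 2 + 3 + 4 + 5 = 14. With m_s fixed to a single value there is one state per orbital, giving 14 states.

14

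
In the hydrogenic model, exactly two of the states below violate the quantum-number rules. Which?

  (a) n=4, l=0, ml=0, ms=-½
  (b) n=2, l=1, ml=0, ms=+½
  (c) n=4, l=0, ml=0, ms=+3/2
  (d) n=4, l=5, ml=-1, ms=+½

(c) and (d)

(c) has ms = +3/2, but an electron's spin must be ±1/2.
(d) has l = 5 ≥ n = 4, violating 0 ≤ l ≤ n−1.
The remaining sets (a), (b) satisfy all four rules.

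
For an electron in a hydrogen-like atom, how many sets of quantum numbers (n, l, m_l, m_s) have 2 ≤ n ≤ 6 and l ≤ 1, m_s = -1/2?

20

Treat each shell separately and count matching orbitals:
n=2 → 4; n=3 → 4; n=4 → 4; n=5 → 4; n=6 → 4.
Orbitals: 4 + 4 + 4 + 4 + 4 = 20. With m_s fixed to -1/2 there is one state per orbital, so 20 states.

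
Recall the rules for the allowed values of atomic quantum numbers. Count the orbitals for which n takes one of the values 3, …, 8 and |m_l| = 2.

Treat each shell separately and count matching orbitals:
n=3 → 2; n=4 → 4; n=5 → 6; n=6 → 8; n=7 → 10; n=8 → 12.
Total orbitals: 2 + 4 + 6 + 8 + 10 + 12 = 42.

42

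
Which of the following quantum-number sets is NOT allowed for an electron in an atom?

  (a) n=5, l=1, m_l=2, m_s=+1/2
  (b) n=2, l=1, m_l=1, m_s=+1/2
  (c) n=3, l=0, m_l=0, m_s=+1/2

(a) has |m_l| = 2 > l = 1, violating −l ≤ m_l ≤ l.
The remaining sets (b), (c) satisfy all four rules.

(a)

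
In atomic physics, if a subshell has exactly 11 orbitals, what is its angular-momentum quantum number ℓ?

2ℓ+1 = 11 gives ℓ = 5.

ℓ = 5 (h)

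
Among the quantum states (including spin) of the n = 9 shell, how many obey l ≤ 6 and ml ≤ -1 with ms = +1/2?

21

With n = 9 the allowed l are 0, 1, …, 8.
The (l, ml) pairs meeting l ≤ 6 and ml ≤ -1 give: l=1 → 1; l=2 → 2; l=3 → 3; l=4 → 4; l=5 → 5; l=6 → 6.
Orbitals: 1 + 2 + 3 + 4 + 5 + 6 = 21. With ms fixed to a single value there is one state per orbital, giving 21 states.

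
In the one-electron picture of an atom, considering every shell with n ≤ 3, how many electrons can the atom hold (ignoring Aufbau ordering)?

28

Total orbitals = 1² + 2² + 3² = 14. Doubling for spin gives 28 electrons.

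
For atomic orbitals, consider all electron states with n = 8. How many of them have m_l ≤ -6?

6

The n = 8 shell has l = 0 through 7; check each.
Orbitals with m_l ≤ -6, by l: l=6 → 1; l=7 → 2.
Orbitals: 1 + 2 = 3. Each orbital carries two spin states, so 3 × 2 = 6 states.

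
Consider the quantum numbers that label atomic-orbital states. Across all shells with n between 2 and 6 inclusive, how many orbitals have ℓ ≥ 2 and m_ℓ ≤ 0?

Treat each shell separately and count matching orbitals:
n=3 → 3; n=4 → 7; n=5 → 12; n=6 → 18.
Total orbitals: 3 + 7 + 12 + 18 = 40.

40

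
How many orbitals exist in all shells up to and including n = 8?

204

Total orbitals = 1² + 2² + 3² + 4² + 5² + 6² + 7² + 8² = 204.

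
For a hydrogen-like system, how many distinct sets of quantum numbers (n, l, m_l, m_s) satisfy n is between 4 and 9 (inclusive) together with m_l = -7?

Go shell by shell, enumerating (l, m_l) with m_l = -7:
n=8 → 1; n=9 → 2.
Orbitals: 1 + 2 = 3. Including both spin states (m_s = ±1/2) gives 2 × 3 = 6 states.

6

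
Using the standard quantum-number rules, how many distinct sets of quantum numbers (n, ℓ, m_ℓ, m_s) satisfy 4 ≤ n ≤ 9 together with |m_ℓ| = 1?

Work shell by shell — for each n, count the (ℓ, m_ℓ) pairs that satisfy |m_ℓ| = 1:
n=4 → 6; n=5 → 8; n=6 → 10; n=7 → 12; n=8 → 14; n=9 → 16.
Orbitals: 6 + 8 + 10 + 12 + 14 + 16 = 66. Including both spin states (m_s = ±1/2) gives 2 × 66 = 132 states.

132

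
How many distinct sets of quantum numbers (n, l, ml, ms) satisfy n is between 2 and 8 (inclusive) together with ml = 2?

42

For each n in the range, tally the orbitals obeying ml = 2:
n=3 → 1; n=4 → 2; n=5 → 3; n=6 → 4; n=7 → 5; n=8 → 6.
Orbitals: 1 + 2 + 3 + 4 + 5 + 6 = 21. Including both spin states (ms = ±1/2) gives 2 × 21 = 42 states.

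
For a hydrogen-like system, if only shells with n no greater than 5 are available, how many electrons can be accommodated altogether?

Total orbitals = 1² + 2² + 3² + 4² + 5² = 55. Doubling for spin gives 110 electrons.

110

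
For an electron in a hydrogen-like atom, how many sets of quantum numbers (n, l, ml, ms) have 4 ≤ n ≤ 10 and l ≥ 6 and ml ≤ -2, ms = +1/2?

For each n in the range, tally the orbitals obeying l ≥ 6 and ml ≤ -2:
n=7 → 5; n=8 → 11; n=9 → 18; n=10 → 26.
Orbitals: 5 + 11 + 18 + 26 = 60. With ms fixed to +1/2 there is one state per orbital, so 60 states.

60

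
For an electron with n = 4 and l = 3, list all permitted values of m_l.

-3, -2, -1, 0, 1, 2, 3

m_l takes every integer from −l to +l. With l = 3 that gives the 7 values -3, -2, -1, 0, 1, 2, 3.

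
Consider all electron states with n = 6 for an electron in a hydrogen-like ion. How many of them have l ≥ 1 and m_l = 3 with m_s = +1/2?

3

With n = 6 the allowed l are 0, 1, …, 5.
Contributions: l=3 → 1; l=4 → 1; l=5 → 1.
Orbitals: 1 + 1 + 1 = 3. With m_s fixed to a single value there is one state per orbital, giving 3 states.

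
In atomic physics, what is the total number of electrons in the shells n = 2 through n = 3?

26

Shell n has n² orbitals: 2²=4 + 3²=9 = 13 orbitals.
Two spin states per orbital: 2 × 13 = 26 electrons.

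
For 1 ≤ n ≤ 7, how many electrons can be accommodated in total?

Total orbitals = 1² + 2² + 3² + 4² + 5² + 6² + 7² = 140. Doubling for spin gives 280 electrons.

280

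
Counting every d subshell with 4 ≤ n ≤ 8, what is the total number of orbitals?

A d subshell (ℓ = 2) exists for every n ≥ 3, so shells n = 4, 5, 6, 7, 8 each contribute one — 5 subshells.
Since each d subshell has 2·2+1 = 5 orbitals, the total is 5 × 5 = 25.

25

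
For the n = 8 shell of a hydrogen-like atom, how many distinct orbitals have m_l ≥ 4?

10

Go through l = 0, …, 7 (the values permitted for n = 8).
Contributions: l=4 → 1; l=5 → 2; l=6 → 3; l=7 → 4.
Total orbitals: 1 + 2 + 3 + 4 = 10.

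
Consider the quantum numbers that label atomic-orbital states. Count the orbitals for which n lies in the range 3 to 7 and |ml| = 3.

20

For each n in the range, tally the orbitals obeying |ml| = 3:
n=4 → 2; n=5 → 4; n=6 → 6; n=7 → 8.
Total orbitals: 2 + 4 + 6 + 8 = 20.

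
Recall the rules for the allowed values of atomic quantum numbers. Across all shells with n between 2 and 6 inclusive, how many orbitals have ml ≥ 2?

20

Go shell by shell, enumerating (l, ml) with ml ≥ 2:
n=3 → 1; n=4 → 3; n=5 → 6; n=6 → 10.
Total orbitals: 1 + 3 + 6 + 10 = 20.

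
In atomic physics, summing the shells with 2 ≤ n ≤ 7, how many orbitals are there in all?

139

Shell n has n² orbitals: 2²=4 + 3²=9 + 4²=16 + 5²=25 + 6²=36 + 7²=49 = 139 orbitals.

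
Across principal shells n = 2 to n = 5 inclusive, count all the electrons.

108

Shell n has n² orbitals: 2²=4 + 3²=9 + 4²=16 + 5²=25 = 54 orbitals.
Two spin states per orbital: 2 × 54 = 108 electrons.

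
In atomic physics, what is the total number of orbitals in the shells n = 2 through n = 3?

Shell n has n² orbitals: 2²=4 + 3²=9 = 13 orbitals.

13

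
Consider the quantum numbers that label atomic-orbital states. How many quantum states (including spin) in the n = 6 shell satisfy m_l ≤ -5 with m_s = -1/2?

1

For n = 6, l ranges over 0 … 5.
Contributions: l=5 → 1.
Orbitals: 1. With m_s fixed to a single value there is one state per orbital, giving 1 state.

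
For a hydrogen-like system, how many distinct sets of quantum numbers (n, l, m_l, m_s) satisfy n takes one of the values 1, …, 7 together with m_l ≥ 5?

Work shell by shell — for each n, count the (l, m_l) pairs that satisfy m_l ≥ 5:
n=6 → 1; n=7 → 3.
Orbitals: 1 + 3 = 4. Including both spin states (m_s = ±1/2) gives 2 × 4 = 8 states.

8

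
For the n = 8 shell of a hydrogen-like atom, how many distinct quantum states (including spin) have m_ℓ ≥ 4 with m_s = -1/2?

10

With n = 8 the allowed ℓ are 0, 1, …, 7.
Orbitals with m_ℓ ≥ 4, by ℓ: ℓ=4 → 1; ℓ=5 → 2; ℓ=6 → 3; ℓ=7 → 4.
Orbitals: 1 + 2 + 3 + 4 = 10. With m_s fixed to a single value there is one state per orbital, giving 10 states.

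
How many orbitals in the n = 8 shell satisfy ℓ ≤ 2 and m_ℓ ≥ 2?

1

Orbitals with ℓ ≤ 2 and m_ℓ ≥ 2, by ℓ: ℓ=2 → 1.
Total orbitals: 1.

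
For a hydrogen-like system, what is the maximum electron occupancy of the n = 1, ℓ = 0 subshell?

2

A subshell with ℓ = 0 has 2ℓ+1 = 1 orbital, each holding 2 electrons (spin ±1/2), so 1 × 2 = 2.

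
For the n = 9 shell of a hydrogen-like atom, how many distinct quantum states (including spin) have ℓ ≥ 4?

Per ℓ-value: ℓ=4 → 9; ℓ=5 → 11; ℓ=6 → 13; ℓ=7 → 15; ℓ=8 → 17.
Orbitals: 9 + 11 + 13 + 15 + 17 = 65. Each orbital carries two spin states, so 65 × 2 = 130 states.

130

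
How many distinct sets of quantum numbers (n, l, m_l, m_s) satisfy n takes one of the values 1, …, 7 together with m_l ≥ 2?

70

Work shell by shell — for each n, count the (l, m_l) pairs that satisfy m_l ≥ 2:
n=3 → 1; n=4 → 3; n=5 → 6; n=6 → 10; n=7 → 15.
Orbitals: 1 + 3 + 6 + 10 + 15 = 35. Including both spin states (m_s = ±1/2) gives 2 × 35 = 70 states.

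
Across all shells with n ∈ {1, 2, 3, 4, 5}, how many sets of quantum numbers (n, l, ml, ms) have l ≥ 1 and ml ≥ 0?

60

Treat each shell separately and count matching orbitals:
n=2 → 2; n=3 → 5; n=4 → 9; n=5 → 14.
Orbitals: 2 + 5 + 9 + 14 = 30. Including both spin states (ms = ±1/2) gives 2 × 30 = 60 states.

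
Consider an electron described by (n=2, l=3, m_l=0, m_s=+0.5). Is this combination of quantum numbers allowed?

Invalid

The orbital quantum number must satisfy 0 ≤ l ≤ n−1. With n = 2 the allowed l values are 0, 1, so l = 3 is out of range.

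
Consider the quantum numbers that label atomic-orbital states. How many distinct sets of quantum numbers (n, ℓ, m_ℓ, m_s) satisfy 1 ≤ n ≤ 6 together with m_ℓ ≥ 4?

8

Work shell by shell — for each n, count the (ℓ, m_ℓ) pairs that satisfy m_ℓ ≥ 4:
n=5 → 1; n=6 → 3.
Orbitals: 1 + 3 = 4. Including both spin states (m_s = ±1/2) gives 2 × 4 = 8 states.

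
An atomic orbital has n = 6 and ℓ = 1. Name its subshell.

6p

ℓ = 1 corresponds to the letter 'p', so the subshell is 6p.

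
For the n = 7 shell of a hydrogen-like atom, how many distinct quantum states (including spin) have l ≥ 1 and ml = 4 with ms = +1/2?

3

Go through l = 0, …, 6 (the values permitted for n = 7).
Contributions: l=4 → 1; l=5 → 1; l=6 → 1.
Orbitals: 1 + 1 + 1 = 3. With ms fixed to a single value there is one state per orbital, giving 3 states.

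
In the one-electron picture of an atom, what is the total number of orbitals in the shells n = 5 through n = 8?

Shell n has n² orbitals: 5²=25 + 6²=36 + 7²=49 + 8²=64 = 174 orbitals.

174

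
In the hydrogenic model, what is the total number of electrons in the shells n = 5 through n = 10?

710

Shell n has n² orbitals: 5²=25 + 6²=36 + 7²=49 + 8²=64 + 9²=81 + 10²=100 = 355 orbitals.
Two spin states per orbital: 2 × 355 = 710 electrons.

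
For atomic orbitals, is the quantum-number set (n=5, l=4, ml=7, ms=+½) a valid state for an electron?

The magnetic quantum number must satisfy −l ≤ ml ≤ l. With l = 4, ml can only be -4, -3, -2, -1, 0, 1, 2, 3, 4, so ml = 7 is forbidden.

No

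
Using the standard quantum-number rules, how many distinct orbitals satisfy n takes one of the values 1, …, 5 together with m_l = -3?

3

Count contributing orbitals for each principal shell:
n=4 → 1; n=5 → 2.
Total orbitals: 1 + 2 = 3.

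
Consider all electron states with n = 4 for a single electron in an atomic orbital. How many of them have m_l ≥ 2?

Contributions: l=2 → 1; l=3 → 2.
Orbitals: 1 + 2 = 3. Each orbital carries two spin states, so 3 × 2 = 6 states.

6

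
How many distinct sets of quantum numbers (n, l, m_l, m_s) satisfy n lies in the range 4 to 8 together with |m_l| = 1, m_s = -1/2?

50

Per-shell orbital counts meeting the constraint:
n=4 → 6; n=5 → 8; n=6 → 10; n=7 → 12; n=8 → 14.
Orbitals: 6 + 8 + 10 + 12 + 14 = 50. With m_s fixed to -1/2 there is one state per orbital, so 50 states.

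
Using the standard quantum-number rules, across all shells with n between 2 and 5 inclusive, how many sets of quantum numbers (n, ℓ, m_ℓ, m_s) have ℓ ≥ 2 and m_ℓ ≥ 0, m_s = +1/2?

Go shell by shell, enumerating (ℓ, m_ℓ) with ℓ ≥ 2 and m_ℓ ≥ 0:
n=3 → 3; n=4 → 7; n=5 → 12.
Orbitals: 3 + 7 + 12 = 22. With m_s fixed to +1/2 there is one state per orbital, so 22 states.

22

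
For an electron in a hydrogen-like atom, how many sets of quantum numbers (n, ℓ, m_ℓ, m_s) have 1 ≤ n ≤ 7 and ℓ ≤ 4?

Per-shell orbital counts meeting the constraint:
n=1 → 1; n=2 → 4; n=3 → 9; n=4 → 16; n=5 → 25; n=6 → 25; n=7 → 25.
Orbitals: 1 + 4 + 9 + 16 + 25 + 25 + 25 = 105. Including both spin states (m_s = ±1/2) gives 2 × 105 = 210 states.

210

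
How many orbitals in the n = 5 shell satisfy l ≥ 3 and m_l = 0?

Orbitals with l ≥ 3 and m_l = 0, by l: l=3 → 1; l=4 → 1.
Total orbitals: 1 + 1 = 2.

2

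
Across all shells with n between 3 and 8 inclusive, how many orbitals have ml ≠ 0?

Count contributing orbitals for each principal shell:
n=3 → 6; n=4 → 12; n=5 → 20; n=6 → 30; n=7 → 42; n=8 → 56.
Total orbitals: 6 + 12 + 20 + 30 + 42 + 56 = 166.

166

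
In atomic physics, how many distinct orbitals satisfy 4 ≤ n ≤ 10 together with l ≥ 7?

98

Treat each shell separately and count matching orbitals:
n=8 → 15; n=9 → 32; n=10 → 51.
Total orbitals: 15 + 32 + 51 = 98.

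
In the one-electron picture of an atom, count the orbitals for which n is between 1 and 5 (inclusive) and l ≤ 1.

17

Count contributing orbitals for each principal shell:
n=1 → 1; n=2 → 4; n=3 → 4; n=4 → 4; n=5 → 4.
Total orbitals: 1 + 4 + 4 + 4 + 4 = 17.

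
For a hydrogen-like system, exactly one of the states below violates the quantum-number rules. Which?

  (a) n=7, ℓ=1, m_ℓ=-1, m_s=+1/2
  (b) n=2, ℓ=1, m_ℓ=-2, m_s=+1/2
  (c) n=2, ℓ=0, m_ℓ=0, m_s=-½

(b) has |m_ℓ| = 2 > ℓ = 1, violating −ℓ ≤ m_ℓ ≤ ℓ.
The remaining sets (a), (c) satisfy all four rules.

(b)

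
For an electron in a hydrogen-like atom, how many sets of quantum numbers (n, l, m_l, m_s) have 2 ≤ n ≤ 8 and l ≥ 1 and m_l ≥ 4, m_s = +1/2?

Treat each shell separately and count matching orbitals:
n=5 → 1; n=6 → 3; n=7 → 6; n=8 → 10.
Orbitals: 1 + 3 + 6 + 10 = 20. With m_s fixed to +1/2 there is one state per orbital, so 20 states.

20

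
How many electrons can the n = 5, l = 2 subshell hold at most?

10

A subshell with l = 2 has 2l+1 = 5 orbitals, each holding 2 electrons (spin ±1/2), so 5 × 2 = 10.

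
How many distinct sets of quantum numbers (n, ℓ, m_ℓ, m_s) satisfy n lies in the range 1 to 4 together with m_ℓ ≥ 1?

20

Go shell by shell, enumerating (ℓ, m_ℓ) with m_ℓ ≥ 1:
n=2 → 1; n=3 → 3; n=4 → 6.
Orbitals: 1 + 3 + 6 = 10. Including both spin states (m_s = ±1/2) gives 2 × 10 = 20 states.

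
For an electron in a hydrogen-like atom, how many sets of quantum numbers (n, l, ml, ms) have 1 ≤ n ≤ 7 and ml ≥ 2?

Count contributing orbitals for each principal shell:
n=3 → 1; n=4 → 3; n=5 → 6; n=6 → 10; n=7 → 15.
Orbitals: 1 + 3 + 6 + 10 + 15 = 35. Including both spin states (ms = ±1/2) gives 2 × 35 = 70 states.

70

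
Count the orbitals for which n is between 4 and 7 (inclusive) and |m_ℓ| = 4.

Treat each shell separately and count matching orbitals:
n=5 → 2; n=6 → 4; n=7 → 6.
Total orbitals: 2 + 4 + 6 = 12.

12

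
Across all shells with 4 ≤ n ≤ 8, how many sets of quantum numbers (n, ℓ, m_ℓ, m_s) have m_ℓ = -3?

30

Count contributing orbitals for each principal shell:
n=4 → 1; n=5 → 2; n=6 → 3; n=7 → 4; n=8 → 5.
Orbitals: 1 + 2 + 3 + 4 + 5 = 15. Including both spin states (m_s = ±1/2) gives 2 × 15 = 30 states.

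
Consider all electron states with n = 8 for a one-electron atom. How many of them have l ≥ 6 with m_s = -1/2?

28

With n = 8 the allowed l are 0, 1, …, 7.
Orbitals with l ≥ 6, by l: l=6 → 13; l=7 → 15.
Orbitals: 13 + 15 = 28. With m_s fixed to a single value there is one state per orbital, giving 28 states.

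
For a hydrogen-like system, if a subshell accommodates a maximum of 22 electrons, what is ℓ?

2(2ℓ+1) = 22 ⇒ 2ℓ+1 = 11 ⇒ ℓ = 5.

ℓ = 5 (h)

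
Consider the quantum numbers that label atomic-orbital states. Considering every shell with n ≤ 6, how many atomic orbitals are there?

91

Total orbitals = 1² + 2² + 3² + 4² + 5² + 6² = 91.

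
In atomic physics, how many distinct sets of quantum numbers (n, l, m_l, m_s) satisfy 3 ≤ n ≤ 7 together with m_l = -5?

Count contributing orbitals for each principal shell:
n=6 → 1; n=7 → 2.
Orbitals: 1 + 2 = 3. Including both spin states (m_s = ±1/2) gives 2 × 3 = 6 states.

6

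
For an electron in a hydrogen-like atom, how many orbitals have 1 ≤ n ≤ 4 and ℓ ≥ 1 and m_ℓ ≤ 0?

16

Count contributing orbitals for each principal shell:
n=2 → 2; n=3 → 5; n=4 → 9.
Total orbitals: 2 + 5 + 9 = 16.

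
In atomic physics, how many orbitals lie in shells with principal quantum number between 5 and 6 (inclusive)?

61

Shell n has n² orbitals: 5²=25 + 6²=36 = 61 orbitals.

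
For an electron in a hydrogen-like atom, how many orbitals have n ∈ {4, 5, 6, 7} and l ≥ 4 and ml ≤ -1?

28

Treat each shell separately and count matching orbitals:
n=5 → 4; n=6 → 9; n=7 → 15.
Total orbitals: 4 + 9 + 15 = 28.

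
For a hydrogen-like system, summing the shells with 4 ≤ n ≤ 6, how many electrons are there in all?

Shell n has n² orbitals: 4²=16 + 5²=25 + 6²=36 = 77 orbitals.
Two spin states per orbital: 2 × 77 = 154 electrons.

154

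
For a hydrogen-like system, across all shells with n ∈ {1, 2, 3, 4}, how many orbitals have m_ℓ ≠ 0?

20

For each n in the range, tally the orbitals obeying m_ℓ ≠ 0:
n=2 → 2; n=3 → 6; n=4 → 12.
Total orbitals: 2 + 6 + 12 = 20.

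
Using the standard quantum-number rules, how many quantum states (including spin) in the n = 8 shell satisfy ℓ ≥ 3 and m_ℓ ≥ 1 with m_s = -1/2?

25

Orbitals with ℓ ≥ 3 and m_ℓ ≥ 1, by ℓ: ℓ=3 → 3; ℓ=4 → 4; ℓ=5 → 5; ℓ=6 → 6; ℓ=7 → 7.
Orbitals: 3 + 4 + 5 + 6 + 7 = 25. With m_s fixed to a single value there is one state per orbital, giving 25 states.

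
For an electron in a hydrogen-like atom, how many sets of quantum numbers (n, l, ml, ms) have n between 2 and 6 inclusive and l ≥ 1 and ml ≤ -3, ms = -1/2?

10

Work shell by shell — for each n, count the (l, ml) pairs that satisfy l ≥ 1 and ml ≤ -3:
n=4 → 1; n=5 → 3; n=6 → 6.
Orbitals: 1 + 3 + 6 = 10. With ms fixed to -1/2 there is one state per orbital, so 10 states.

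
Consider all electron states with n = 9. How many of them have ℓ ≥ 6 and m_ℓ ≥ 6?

For n = 9, ℓ ranges over 0 … 8.
Per ℓ-value: ℓ=6 → 1; ℓ=7 → 2; ℓ=8 → 3.
Orbitals: 1 + 2 + 3 = 6. Each orbital carries two spin states, so 6 × 2 = 12 states.

12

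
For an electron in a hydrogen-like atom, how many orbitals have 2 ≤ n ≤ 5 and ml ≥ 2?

Per-shell orbital counts meeting the constraint:
n=3 → 1; n=4 → 3; n=5 → 6.
Total orbitals: 1 + 3 + 6 = 10.

10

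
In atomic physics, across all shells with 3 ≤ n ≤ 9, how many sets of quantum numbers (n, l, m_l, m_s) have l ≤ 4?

Go shell by shell, enumerating (l, m_l) with l ≤ 4:
n=3 → 9; n=4 → 16; n=5 → 25; n=6 → 25; n=7 → 25; n=8 → 25; n=9 → 25.
Orbitals: 9 + 16 + 25 + 25 + 25 + 25 + 25 = 150. Including both spin states (m_s = ±1/2) gives 2 × 150 = 300 states.

300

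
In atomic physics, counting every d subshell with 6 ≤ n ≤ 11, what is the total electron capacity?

60

A d subshell (ℓ = 2) exists for every n ≥ 3, so shells n = 6, 7, 8, 9, 10, 11 each contribute one — 6 subshells.
Since each d subshell holds 2(2·2+1) = 10 electrons, the total is 6 × 10 = 60.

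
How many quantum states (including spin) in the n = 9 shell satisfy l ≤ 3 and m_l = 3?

Go through l = 0, …, 8 (the values permitted for n = 9).
The (l, m_l) pairs meeting l ≤ 3 and m_l = 3 give: l=3 → 1.
Orbitals: 1. Each orbital carries two spin states, so 1 × 2 = 2 states.

2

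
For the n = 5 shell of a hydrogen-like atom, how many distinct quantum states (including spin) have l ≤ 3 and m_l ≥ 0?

20

For n = 5, l ranges over 0 … 4.
Orbitals with l ≤ 3 and m_l ≥ 0, by l: l=0 → 1; l=1 → 2; l=2 → 3; l=3 → 4.
Orbitals: 1 + 2 + 3 + 4 = 10. Each orbital carries two spin states, so 10 × 2 = 20 states.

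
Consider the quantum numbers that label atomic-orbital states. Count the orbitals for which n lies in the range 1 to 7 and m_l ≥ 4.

For each n in the range, tally the orbitals obeying m_l ≥ 4:
n=5 → 1; n=6 → 3; n=7 → 6.
Total orbitals: 1 + 3 + 6 = 10.

10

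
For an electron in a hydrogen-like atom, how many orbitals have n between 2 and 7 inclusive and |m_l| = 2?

30

For each n in the range, tally the orbitals obeying |m_l| = 2:
n=3 → 2; n=4 → 4; n=5 → 6; n=6 → 8; n=7 → 10.
Total orbitals: 2 + 4 + 6 + 8 + 10 = 30.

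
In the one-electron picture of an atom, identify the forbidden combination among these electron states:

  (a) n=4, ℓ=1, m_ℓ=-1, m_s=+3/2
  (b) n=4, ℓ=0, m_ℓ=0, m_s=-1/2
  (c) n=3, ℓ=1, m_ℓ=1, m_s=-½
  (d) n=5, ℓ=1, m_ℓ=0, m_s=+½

(a)

(a) has m_s = +3/2, but an electron's spin must be ±1/2.
The remaining sets (b), (c), (d) satisfy all four rules.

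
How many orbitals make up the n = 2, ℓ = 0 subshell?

1

A subshell has 2ℓ+1 orbitals; with ℓ = 0, that's 1.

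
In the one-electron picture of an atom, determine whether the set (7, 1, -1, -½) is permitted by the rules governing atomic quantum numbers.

n = 7 is a positive integer. ℓ = 1 satisfies 0 ≤ ℓ ≤ n−1 = 6. m_ℓ = -1 lies in the range −ℓ … +ℓ (here −1 … 1). m_s = -1/2 is one of ±1/2.
All four constraints are satisfied.

Yes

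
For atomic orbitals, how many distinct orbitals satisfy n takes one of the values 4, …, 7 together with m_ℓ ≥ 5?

Treat each shell separately and count matching orbitals:
n=6 → 1; n=7 → 3.
Total orbitals: 1 + 3 = 4.

4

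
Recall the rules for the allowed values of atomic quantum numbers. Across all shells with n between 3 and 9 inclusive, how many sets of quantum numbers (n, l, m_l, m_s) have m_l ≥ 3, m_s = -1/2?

Per-shell orbital counts meeting the constraint:
n=4 → 1; n=5 → 3; n=6 → 6; n=7 → 10; n=8 → 15; n=9 → 21.
Orbitals: 1 + 3 + 6 + 10 + 15 + 21 = 56. With m_s fixed to -1/2 there is one state per orbital, so 56 states.

56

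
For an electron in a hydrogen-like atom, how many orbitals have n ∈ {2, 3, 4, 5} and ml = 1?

Count contributing orbitals for each principal shell:
n=2 → 1; n=3 → 2; n=4 → 3; n=5 → 4.
Total orbitals: 1 + 2 + 3 + 4 = 10.

10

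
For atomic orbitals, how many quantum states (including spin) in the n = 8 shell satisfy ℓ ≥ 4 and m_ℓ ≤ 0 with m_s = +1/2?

26

Go through ℓ = 0, …, 7 (the values permitted for n = 8).
Per ℓ-value: ℓ=4 → 5; ℓ=5 → 6; ℓ=6 → 7; ℓ=7 → 8.
Orbitals: 5 + 6 + 7 + 8 = 26. With m_s fixed to a single value there is one state per orbital, giving 26 states.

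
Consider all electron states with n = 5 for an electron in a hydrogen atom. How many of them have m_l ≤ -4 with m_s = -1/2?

1

Go through l = 0, …, 4 (the values permitted for n = 5).
Per l-value: l=4 → 1.
Orbitals: 1. With m_s fixed to a single value there is one state per orbital, giving 1 state.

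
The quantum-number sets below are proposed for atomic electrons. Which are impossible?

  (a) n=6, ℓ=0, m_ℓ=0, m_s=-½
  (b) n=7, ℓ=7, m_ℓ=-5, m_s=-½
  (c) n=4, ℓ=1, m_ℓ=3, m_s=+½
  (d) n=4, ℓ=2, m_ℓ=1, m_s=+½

(b) and (c)

(b) has ℓ = 7 ≥ n = 7, violating 0 ≤ ℓ ≤ n−1.
(c) has |m_ℓ| = 3 > ℓ = 1, violating −ℓ ≤ m_ℓ ≤ ℓ.
The remaining sets (a), (d) satisfy all four rules.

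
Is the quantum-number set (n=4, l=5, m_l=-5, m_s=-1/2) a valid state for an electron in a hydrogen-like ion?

The orbital quantum number must satisfy 0 ≤ l ≤ n−1. With n = 4 the allowed l values are 0, 1, 2, 3, so l = 5 is out of range.

Not allowed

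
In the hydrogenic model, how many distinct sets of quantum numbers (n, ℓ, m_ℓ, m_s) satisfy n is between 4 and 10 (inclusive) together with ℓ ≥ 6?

300

Treat each shell separately and count matching orbitals:
n=7 → 13; n=8 → 28; n=9 → 45; n=10 → 64.
Orbitals: 13 + 28 + 45 + 64 = 150. Including both spin states (m_s = ±1/2) gives 2 × 150 = 300 states.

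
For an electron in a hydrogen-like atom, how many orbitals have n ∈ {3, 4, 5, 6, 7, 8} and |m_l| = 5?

Per-shell orbital counts meeting the constraint:
n=6 → 2; n=7 → 4; n=8 → 6.
Total orbitals: 2 + 4 + 6 = 12.

12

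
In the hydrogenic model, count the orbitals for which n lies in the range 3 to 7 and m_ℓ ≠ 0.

110

Per-shell orbital counts meeting the constraint:
n=3 → 6; n=4 → 12; n=5 → 20; n=6 → 30; n=7 → 42.
Total orbitals: 6 + 12 + 20 + 30 + 42 = 110.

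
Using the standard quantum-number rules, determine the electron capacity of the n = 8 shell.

128

A shell holds 2n² electrons: 2 × 8² = 2 × 64 = 128.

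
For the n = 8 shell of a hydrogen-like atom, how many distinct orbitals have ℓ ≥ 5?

Go through ℓ = 0, …, 7 (the values permitted for n = 8).
Contributions: ℓ=5 → 11; ℓ=6 → 13; ℓ=7 → 15.
Total orbitals: 11 + 13 + 15 = 39.

39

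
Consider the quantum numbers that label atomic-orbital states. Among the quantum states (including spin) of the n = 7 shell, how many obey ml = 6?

2

Go through l = 0, …, 6 (the values permitted for n = 7).
Orbitals with ml = 6, by l: l=6 → 1.
Orbitals: 1. Each orbital carries two spin states, so 1 × 2 = 2 states.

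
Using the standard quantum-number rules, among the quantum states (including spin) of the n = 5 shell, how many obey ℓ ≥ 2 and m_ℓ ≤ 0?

For n = 5, ℓ ranges over 0 … 4.
Contributions: ℓ=2 → 3; ℓ=3 → 4; ℓ=4 → 5.
Orbitals: 3 + 4 + 5 = 12. Each orbital carries two spin states, so 12 × 2 = 24 states.

24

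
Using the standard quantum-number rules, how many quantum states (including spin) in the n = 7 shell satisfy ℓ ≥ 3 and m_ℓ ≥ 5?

For n = 7, ℓ ranges over 0 … 6.
Contributions: ℓ=5 → 1; ℓ=6 → 2.
Orbitals: 1 + 2 = 3. Each orbital carries two spin states, so 3 × 2 = 6 states.

6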